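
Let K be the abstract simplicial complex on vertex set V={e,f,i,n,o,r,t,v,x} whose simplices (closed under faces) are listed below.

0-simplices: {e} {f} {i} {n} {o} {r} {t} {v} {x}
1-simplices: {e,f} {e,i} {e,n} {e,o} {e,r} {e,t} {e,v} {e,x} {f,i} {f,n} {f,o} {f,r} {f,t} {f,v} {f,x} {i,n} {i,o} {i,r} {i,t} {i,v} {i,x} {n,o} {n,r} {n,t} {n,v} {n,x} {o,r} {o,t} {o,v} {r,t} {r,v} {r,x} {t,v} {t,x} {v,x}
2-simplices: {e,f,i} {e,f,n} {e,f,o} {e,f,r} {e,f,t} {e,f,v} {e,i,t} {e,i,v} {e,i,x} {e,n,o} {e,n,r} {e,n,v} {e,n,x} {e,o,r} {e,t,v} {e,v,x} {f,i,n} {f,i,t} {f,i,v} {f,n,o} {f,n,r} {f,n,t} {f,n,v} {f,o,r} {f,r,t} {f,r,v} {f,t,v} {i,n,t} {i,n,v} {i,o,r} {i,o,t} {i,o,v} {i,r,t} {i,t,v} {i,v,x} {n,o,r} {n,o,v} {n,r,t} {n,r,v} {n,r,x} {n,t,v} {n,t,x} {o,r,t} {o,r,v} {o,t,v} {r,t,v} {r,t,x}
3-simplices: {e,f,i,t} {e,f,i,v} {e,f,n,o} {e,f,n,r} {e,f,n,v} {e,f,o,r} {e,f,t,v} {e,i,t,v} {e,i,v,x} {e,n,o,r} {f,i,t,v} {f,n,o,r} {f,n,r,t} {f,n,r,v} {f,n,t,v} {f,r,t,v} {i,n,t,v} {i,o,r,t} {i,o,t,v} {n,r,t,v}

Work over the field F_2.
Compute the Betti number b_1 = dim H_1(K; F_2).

b_1=1

n_0=9 n_1=35 n_2=47 n_3=20  [Z2]
∂1: piv[ef,ei,en,eo,er,et,ev,ex] rk=8  ker:fi,fn,fo,fr,ft,fv,fx,in,io,ir,it,iv,ix,no,nr,nt,nv,nx,or,ot,ov,rt,rv,rx,tv,tx,vx
∂2: piv[efi,efn,efo,efr,eft,efv,eit,eiv,eix,eno,enr,env,enx,eor,etv,evx,fin,fnt,frt,frv,ior,iot,iov,irt,nrx,ntx] rk=26  ker:fit,fiv,fno,fnr,fnv,for,ftv,int,inv,itv,ivx,nor,nov,nrt,nrv,ntv,ort,orv,otv,rtv,rtx
∂3: piv[efit,efiv,efno,efnr,efnv,efor,eftv,eitv,eivx,enor,fnrt,fnrv,fntv,frtv,intv,iort,iotv] rk=17  ker:fitv,fnor,nrtv
b_1=(35−8)−26=1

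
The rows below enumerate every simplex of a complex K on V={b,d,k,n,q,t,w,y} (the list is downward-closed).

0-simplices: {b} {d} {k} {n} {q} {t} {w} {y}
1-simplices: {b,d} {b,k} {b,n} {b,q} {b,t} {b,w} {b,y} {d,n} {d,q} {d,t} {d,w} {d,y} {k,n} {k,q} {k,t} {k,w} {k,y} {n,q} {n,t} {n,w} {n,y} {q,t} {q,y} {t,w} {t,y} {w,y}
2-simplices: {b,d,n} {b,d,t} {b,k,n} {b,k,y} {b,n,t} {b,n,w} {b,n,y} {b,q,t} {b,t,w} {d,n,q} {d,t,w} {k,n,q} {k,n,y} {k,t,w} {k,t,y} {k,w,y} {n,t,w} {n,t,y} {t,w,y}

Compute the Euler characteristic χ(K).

n_0=8 n_1=26 n_2=19
χ=+8−26+19=1

χ(K)=1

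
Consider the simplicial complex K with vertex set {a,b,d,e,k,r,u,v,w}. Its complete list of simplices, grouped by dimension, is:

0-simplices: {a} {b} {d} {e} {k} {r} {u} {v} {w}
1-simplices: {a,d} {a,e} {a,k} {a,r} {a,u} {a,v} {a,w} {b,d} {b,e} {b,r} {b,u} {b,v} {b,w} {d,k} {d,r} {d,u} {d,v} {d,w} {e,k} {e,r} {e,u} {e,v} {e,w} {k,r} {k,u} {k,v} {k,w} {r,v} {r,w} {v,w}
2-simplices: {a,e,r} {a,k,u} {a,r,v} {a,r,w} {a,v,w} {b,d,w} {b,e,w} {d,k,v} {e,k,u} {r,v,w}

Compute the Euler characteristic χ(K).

χ(K)=-11

n_0=9 n_1=30 n_2=10
χ=+9−30+10=-11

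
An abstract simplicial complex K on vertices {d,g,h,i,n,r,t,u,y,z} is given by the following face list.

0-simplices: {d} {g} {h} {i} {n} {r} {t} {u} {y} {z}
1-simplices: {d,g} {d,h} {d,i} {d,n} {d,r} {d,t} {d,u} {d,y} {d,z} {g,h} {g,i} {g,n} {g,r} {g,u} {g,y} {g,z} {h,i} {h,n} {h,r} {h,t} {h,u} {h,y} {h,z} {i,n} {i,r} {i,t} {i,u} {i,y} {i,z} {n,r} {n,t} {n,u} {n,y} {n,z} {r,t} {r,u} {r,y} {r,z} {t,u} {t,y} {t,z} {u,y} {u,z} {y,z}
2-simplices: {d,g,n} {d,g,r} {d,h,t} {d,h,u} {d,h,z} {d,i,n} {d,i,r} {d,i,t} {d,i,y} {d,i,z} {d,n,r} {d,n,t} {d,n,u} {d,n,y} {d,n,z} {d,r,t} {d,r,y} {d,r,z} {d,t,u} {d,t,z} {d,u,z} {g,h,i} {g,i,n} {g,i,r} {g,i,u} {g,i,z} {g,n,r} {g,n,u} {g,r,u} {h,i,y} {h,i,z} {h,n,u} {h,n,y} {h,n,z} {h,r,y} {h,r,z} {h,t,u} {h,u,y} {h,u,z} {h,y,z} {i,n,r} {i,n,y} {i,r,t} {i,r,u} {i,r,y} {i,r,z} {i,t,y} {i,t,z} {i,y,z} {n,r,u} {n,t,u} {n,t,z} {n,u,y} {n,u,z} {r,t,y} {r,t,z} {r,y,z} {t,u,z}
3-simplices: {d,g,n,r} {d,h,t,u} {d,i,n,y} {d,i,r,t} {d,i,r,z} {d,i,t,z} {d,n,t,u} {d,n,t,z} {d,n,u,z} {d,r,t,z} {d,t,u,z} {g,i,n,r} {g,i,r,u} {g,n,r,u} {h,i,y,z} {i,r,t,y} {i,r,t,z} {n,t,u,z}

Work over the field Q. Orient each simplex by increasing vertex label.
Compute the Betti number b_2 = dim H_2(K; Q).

b_2=8

n_0=10 n_1=44 n_2=58 n_3=18  [Q]
∂1: piv[dg,dh,di,dn,dr,dt,du,dy,dz] rk=9  ker:gh,gi,gn,gr,gu,gy,gz,hi,hn,hr,ht,hu,hy,hz,in,ir,it,iu,iy,iz,nr,nt,nu,ny,nz,rt,ru,ry,rz,tu,ty,tz,uy,uz,yz
∂2: piv[dgn,dgr,dht,dhu,dhz,din,dir,dit,diy,diz,dnr,dnt,dnu,dny,dnz,drt,dry,drz,dtu,dtz,duz,ghi,gin,giu,giz,gnu,gru,hiy,hiz,hnu,hry,huy,hyz,ity] rk=34  ker:gir,gnr,hny,hnz,hrz,htu,huz,inr,iny,irt,iru,iry,irz,itz,iyz,nru,ntu,ntz,nuy,nuz,rty,rtz,ryz,tuz
∂3: piv[dgnr,dhtu,diny,dirt,dirz,ditz,dntu,dntz,dnuz,drtz,dtuz,ginr,giru,gnru,hiyz,irty] rk=16  ker:irtz,ntuz
b_2=(58−34)−16=8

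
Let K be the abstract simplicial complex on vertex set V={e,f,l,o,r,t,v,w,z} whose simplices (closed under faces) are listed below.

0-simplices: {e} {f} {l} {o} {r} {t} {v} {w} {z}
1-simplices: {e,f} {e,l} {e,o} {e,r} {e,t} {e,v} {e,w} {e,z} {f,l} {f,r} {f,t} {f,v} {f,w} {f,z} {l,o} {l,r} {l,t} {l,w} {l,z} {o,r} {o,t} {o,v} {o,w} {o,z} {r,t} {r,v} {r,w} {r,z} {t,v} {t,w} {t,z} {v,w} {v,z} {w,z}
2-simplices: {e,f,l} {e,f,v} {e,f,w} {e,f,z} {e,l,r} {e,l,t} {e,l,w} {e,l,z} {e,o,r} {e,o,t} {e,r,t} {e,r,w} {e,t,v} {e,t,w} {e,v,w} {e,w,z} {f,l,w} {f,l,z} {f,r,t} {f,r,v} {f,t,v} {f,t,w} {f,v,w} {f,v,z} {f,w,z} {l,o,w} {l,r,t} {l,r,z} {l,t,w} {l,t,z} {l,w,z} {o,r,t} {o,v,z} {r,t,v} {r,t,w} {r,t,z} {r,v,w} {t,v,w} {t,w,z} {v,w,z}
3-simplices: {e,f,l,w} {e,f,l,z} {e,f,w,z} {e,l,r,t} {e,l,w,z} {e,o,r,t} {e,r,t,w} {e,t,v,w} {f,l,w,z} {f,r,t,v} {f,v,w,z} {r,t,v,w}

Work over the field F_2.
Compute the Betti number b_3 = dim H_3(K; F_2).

b_3=1

n_0=9 n_1=34 n_2=40 n_3=12  [Z2]
∂1: piv[ef,el,eo,er,et,ev,ew,ez] rk=8  ker:fl,fr,ft,fv,fw,fz,lo,lr,lt,lw,lz,or,ot,ov,ow,oz,rt,rv,rw,rz,tv,tw,tz,vw,vz,wz
∂2: piv[efl,efv,efw,efz,elr,elt,elw,elz,eor,eot,ert,erw,etv,etw,evw,ewz,frt,frv,ftv,fvz,low,lrz,ltz,ovz] rk=24  ker:flw,flz,ftw,fvw,fwz,lrt,ltw,lwz,ort,rtv,rtw,rtz,rvw,tvw,twz,vwz
∂3: piv[eflw,eflz,efwz,elrt,elwz,eort,ertw,etvw,frtv,fvwz,rtvw] rk=11  ker:flwz
b_3=(12−11)−0=1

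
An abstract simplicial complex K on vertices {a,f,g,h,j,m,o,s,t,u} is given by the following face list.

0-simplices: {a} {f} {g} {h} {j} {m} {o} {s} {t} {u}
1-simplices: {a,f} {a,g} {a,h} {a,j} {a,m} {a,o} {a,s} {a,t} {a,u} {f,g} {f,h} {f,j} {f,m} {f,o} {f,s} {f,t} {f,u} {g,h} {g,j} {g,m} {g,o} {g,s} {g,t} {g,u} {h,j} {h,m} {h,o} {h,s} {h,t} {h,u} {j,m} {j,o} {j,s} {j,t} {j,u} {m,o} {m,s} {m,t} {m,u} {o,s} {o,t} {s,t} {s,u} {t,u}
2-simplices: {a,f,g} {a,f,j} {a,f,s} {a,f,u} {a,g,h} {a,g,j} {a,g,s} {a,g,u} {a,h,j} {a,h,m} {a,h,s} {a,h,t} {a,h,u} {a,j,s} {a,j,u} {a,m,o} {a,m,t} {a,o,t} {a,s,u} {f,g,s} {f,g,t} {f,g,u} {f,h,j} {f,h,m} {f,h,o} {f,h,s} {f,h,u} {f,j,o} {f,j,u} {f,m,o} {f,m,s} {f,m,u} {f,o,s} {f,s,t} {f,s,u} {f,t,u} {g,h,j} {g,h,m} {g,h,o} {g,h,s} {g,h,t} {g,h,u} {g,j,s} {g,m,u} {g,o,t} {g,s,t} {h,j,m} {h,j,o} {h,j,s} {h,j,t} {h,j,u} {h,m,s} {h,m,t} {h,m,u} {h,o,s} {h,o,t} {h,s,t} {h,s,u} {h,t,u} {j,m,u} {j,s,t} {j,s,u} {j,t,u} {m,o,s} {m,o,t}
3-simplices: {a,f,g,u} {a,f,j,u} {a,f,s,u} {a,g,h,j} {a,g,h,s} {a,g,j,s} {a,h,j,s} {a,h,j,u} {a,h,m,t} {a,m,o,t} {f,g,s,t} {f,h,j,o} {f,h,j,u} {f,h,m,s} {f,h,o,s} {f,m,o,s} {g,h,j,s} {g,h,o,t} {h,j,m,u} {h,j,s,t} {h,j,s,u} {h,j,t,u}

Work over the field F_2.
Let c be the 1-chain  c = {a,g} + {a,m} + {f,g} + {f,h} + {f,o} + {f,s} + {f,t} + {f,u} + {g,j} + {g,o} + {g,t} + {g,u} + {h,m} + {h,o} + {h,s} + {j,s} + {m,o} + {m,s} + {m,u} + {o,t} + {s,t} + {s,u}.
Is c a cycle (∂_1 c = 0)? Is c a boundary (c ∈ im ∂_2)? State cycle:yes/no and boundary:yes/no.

n_0=10 n_1=44 n_2=65 n_3=22  [Z2]
∂1: piv[af,ag,ah,aj,am,ao,as,at,au] rk=9  ker:fg,fh,fj,fm,fo,fs,ft,fu,gh,gj,gm,go,gs,gt,gu,hj,hm,ho,hs,ht,hu,jm,jo,js,jt,ju,mo,ms,mt,mu,os,ot,st,su,tu
∂2: piv[afg,afj,afs,afu,agh,agj,ags,agu,ahj,ahm,ahs,aht,ahu,ajs,aju,amo,amt,aot,asu,fgt,fhj,fhm,fho,fjo,fmo,fms,fmu,fos,fst,ftu,ghm,gho,ght,hjm,hjt] rk=35  ker:fgs,fgu,fhs,fhu,fju,fsu,ghj,ghs,ghu,gjs,gmu,got,gst,hjo,hjs,hju,hms,hmt,hmu,hos,hot,hst,hsu,htu,jmu,jst,jsu,jtu,mos,mot
∂3: piv[afgu,afju,afsu,aghj,aghs,agjs,ahjs,ahju,ahmt,amot,fgst,fhjo,fhju,fhms,fhos,fmos,ghot,hjmu,hjst,hjsu,hjtu] rk=21  ker:ghjs
∂1c = {m} + {o}

cycle:no boundary:no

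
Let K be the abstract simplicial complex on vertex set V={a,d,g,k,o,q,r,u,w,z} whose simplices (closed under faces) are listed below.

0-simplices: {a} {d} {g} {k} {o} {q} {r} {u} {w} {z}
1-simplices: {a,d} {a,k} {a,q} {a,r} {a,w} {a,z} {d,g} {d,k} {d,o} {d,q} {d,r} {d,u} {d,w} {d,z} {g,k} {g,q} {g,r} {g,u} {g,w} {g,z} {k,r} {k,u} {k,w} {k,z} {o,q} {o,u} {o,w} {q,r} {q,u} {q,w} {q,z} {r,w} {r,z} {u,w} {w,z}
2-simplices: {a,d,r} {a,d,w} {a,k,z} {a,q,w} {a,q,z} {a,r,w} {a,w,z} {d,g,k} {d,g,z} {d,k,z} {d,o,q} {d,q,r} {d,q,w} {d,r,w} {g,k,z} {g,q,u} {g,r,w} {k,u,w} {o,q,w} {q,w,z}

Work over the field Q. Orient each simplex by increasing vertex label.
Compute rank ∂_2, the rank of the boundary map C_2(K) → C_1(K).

rank∂_2=17

n_0=10 n_1=35 n_2=20  [Q]
∂1: piv[ad,ak,aq,ar,aw,az,dg,do,du] rk=9  ker:dk,dq,dr,dw,dz,gk,gq,gr,gu,gw,gz,kr,ku,kw,kz,oq,ou,ow,qr,qu,qw,qz,rw,rz,uw,wz
∂2: piv[adr,adw,akz,aqw,aqz,arw,awz,dgk,dgz,dkz,doq,dqr,dqw,gqu,grw,kuw,oqw] rk=17  ker:drw,gkz,qwz
rk∂_2=17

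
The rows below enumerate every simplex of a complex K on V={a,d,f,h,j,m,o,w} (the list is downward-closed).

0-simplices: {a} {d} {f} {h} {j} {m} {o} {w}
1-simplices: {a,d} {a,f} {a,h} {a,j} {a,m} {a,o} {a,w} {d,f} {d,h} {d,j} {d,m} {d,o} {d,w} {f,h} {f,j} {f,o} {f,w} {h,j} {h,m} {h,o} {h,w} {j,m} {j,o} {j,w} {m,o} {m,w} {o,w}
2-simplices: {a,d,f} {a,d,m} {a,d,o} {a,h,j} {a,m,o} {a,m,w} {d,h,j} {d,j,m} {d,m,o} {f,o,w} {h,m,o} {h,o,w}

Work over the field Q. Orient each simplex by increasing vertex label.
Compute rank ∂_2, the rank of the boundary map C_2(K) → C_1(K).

n_0=8 n_1=27 n_2=12  [Q]
∂1: piv[ad,af,ah,aj,am,ao,aw] rk=7  ker:df,dh,dj,dm,do,dw,fh,fj,fo,fw,hj,hm,ho,hw,jm,jo,jw,mo,mw,ow
∂2: piv[adf,adm,ado,ahj,amo,amw,dhj,djm,fow,hmo,how] rk=11  ker:dmo
rk∂_2=11

rank∂_2=11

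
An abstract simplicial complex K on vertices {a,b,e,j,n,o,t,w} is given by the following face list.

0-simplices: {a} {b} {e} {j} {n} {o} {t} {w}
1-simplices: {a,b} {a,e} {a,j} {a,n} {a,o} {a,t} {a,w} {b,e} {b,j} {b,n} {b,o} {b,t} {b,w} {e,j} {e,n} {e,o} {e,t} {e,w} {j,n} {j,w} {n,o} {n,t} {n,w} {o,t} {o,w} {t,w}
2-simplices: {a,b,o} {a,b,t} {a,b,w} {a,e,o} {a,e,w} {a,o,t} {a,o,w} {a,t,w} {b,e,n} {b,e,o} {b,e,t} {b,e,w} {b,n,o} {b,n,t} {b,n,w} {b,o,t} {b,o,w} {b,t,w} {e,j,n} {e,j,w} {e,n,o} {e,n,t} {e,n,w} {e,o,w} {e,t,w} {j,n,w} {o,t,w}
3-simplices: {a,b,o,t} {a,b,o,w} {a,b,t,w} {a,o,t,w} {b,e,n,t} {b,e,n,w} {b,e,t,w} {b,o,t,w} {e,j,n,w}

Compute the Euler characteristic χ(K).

χ(K)=0

n_0=8 n_1=26 n_2=27 n_3=9
χ=+8−26+27−9=0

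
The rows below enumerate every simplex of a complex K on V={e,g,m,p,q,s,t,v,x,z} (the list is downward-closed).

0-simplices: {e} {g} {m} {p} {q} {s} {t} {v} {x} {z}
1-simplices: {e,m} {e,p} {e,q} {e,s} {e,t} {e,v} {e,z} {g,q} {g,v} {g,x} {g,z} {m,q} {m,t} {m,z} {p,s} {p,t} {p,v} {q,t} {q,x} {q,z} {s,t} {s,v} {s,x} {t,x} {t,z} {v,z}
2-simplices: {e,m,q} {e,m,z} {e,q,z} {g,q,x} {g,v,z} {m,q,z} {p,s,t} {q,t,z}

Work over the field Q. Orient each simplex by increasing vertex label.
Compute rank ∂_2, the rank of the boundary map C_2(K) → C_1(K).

n_0=10 n_1=26 n_2=8  [Q]
∂1: piv[em,ep,eq,es,et,ev,ez,gq,gx] rk=9  ker:gv,gz,mq,mt,mz,ps,pt,pv,qt,qx,qz,st,sv,sx,tx,tz,vz
∂2: piv[emq,emz,eqz,gqx,gvz,pst,qtz] rk=7  ker:mqz
rk∂_2=7

rank∂_2=7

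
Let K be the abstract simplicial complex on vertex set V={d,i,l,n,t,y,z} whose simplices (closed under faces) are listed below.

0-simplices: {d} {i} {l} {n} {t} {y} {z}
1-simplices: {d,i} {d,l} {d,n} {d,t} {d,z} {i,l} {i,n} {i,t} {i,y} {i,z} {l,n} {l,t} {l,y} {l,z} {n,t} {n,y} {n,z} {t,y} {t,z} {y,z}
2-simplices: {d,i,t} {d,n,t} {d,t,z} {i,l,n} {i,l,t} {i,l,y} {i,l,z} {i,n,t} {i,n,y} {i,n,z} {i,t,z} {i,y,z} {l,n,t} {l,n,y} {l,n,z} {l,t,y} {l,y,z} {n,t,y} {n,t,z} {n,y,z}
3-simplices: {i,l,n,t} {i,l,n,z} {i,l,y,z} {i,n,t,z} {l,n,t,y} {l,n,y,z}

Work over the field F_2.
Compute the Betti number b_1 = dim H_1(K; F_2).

n_0=7 n_1=20 n_2=20 n_3=6  [Z2]
∂1: piv[di,dl,dn,dt,dz,iy] rk=6  ker:il,in,it,iz,ln,lt,ly,lz,nt,ny,nz,ty,tz,yz
∂2: piv[dit,dnt,dtz,iln,ilt,ily,ilz,int,iny,inz,itz,iyz,lty] rk=13  ker:lnt,lny,lnz,lyz,nty,ntz,nyz
∂3: piv[ilnt,ilnz,ilyz,intz,lnty,lnyz] rk=6
b_1=(20−6)−13=1

b_1=1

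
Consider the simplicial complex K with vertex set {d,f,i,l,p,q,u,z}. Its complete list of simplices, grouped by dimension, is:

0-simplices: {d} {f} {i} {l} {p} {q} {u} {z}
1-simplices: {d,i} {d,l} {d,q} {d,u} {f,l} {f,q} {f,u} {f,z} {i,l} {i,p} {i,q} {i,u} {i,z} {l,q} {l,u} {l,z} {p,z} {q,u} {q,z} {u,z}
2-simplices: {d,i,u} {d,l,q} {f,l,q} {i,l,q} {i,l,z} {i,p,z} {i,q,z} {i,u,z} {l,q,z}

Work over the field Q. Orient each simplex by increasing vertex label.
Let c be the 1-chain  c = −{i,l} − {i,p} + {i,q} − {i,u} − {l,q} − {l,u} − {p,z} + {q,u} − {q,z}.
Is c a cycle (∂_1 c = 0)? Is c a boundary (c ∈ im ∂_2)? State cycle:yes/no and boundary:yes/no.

n_0=8 n_1=20 n_2=9  [Q]
∂1: piv[di,dl,dq,du,fl,fz,ip] rk=7  ker:fq,fu,il,iq,iu,iz,lq,lu,lz,pz,qu,qz,uz
∂2: piv[diu,dlq,flq,ilq,ilz,ipz,iqz,iuz] rk=8  ker:lqz
∂1c = 2·{i} + {l} − {u} − 2·{z}

cycle:no boundary:no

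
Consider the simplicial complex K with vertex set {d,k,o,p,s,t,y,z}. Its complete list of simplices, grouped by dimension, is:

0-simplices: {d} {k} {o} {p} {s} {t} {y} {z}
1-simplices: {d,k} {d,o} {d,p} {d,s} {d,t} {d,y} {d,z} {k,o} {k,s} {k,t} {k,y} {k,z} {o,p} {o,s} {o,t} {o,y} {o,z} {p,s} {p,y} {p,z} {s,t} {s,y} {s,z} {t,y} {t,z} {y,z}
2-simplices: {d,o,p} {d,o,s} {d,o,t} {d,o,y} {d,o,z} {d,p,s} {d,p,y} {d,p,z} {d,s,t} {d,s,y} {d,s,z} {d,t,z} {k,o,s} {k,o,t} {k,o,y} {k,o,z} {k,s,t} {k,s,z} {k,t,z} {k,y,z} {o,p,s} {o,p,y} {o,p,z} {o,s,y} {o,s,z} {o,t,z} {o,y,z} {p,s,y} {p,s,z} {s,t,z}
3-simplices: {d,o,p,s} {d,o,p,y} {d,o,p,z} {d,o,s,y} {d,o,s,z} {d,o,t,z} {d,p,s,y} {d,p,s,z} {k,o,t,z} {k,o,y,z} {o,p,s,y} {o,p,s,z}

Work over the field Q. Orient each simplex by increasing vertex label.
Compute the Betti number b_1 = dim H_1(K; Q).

n_0=8 n_1=26 n_2=30 n_3=12  [Q]
∂1: piv[dk,do,dp,ds,dt,dy,dz] rk=7  ker:ko,ks,kt,ky,kz,op,os,ot,oy,oz,ps,py,pz,st,sy,sz,ty,tz,yz
∂2: piv[dop,dos,dot,doy,doz,dps,dpy,dpz,dst,dsy,dsz,dtz,kos,kot,koy,koz,kyz] rk=17  ker:kst,ksz,ktz,ops,opy,opz,osy,osz,otz,oyz,psy,psz,stz
∂3: piv[dops,dopy,dopz,dosy,dosz,dotz,dpsy,dpsz,kotz,koyz] rk=10  ker:opsy,opsz
b_1=(26−7)−17=2

b_1=2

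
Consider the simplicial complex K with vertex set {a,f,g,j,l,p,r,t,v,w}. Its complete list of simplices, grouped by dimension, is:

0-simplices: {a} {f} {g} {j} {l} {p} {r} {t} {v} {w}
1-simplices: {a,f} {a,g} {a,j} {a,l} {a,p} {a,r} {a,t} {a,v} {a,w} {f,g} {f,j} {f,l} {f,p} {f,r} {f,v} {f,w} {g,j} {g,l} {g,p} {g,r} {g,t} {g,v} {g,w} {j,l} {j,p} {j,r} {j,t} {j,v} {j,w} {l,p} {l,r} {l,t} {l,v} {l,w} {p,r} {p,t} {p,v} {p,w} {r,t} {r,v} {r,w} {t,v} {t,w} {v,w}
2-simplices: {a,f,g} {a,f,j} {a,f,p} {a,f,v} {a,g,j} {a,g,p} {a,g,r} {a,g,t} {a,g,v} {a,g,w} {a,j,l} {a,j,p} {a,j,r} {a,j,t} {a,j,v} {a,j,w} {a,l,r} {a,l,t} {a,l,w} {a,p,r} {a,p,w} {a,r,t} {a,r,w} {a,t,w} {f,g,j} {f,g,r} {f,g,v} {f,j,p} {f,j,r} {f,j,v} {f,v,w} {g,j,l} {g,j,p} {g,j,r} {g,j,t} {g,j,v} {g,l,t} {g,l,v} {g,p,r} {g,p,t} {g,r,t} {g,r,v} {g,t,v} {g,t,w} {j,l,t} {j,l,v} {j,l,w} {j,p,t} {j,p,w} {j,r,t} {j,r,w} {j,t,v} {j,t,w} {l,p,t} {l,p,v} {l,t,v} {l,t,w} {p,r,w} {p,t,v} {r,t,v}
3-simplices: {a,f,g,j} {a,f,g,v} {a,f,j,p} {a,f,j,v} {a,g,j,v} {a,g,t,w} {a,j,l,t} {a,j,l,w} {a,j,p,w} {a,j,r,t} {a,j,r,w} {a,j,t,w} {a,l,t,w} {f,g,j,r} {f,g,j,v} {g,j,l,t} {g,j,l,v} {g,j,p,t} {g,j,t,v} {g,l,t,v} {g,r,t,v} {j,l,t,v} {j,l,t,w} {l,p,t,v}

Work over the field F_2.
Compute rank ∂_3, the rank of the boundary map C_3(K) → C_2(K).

rank∂_3=21

n_0=10 n_1=44 n_2=60 n_3=24  [Z2]
∂1: piv[af,ag,aj,al,ap,ar,at,av,aw] rk=9  ker:fg,fj,fl,fp,fr,fv,fw,gj,gl,gp,gr,gt,gv,gw,jl,jp,jr,jt,jv,jw,lp,lr,lt,lv,lw,pr,pt,pv,pw,rt,rv,rw,tv,tw,vw
∂2: piv[afg,afj,afp,afv,agj,agp,agr,agt,agv,agw,ajl,ajp,ajr,ajt,ajv,ajw,alr,alt,alw,apr,apw,art,arw,atw,fgr,fvw,gjl,glv,gpt,grv,gtv,lpt,lpv] rk=33  ker:fgj,fgv,fjp,fjr,fjv,gjp,gjr,gjt,gjv,glt,gpr,grt,gtw,jlt,jlv,jlw,jpt,jpw,jrt,jrw,jtv,jtw,ltv,ltw,prw,ptv,rtv
∂3: piv[afgj,afgv,afjp,afjv,agjv,agtw,ajlt,ajlw,ajpw,ajrt,ajrw,ajtw,altw,fgjr,gjlt,gjlv,gjpt,gjtv,gltv,grtv,lptv] rk=21  ker:fgjv,jltv,jltw
rk∂_3=21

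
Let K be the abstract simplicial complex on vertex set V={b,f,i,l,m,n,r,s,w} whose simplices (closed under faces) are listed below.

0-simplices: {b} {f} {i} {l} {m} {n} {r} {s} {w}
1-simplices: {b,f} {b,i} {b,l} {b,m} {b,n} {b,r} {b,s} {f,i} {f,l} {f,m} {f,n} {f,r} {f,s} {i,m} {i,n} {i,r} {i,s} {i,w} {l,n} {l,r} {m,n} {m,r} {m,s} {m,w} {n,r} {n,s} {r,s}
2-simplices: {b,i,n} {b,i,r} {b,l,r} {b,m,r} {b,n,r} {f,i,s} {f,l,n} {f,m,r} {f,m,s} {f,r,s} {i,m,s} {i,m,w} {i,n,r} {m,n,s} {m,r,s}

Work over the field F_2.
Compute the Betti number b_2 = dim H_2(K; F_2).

n_0=9 n_1=27 n_2=15  [Z2]
∂1: piv[bf,bi,bl,bm,bn,br,bs,iw] rk=8  ker:fi,fl,fm,fn,fr,fs,im,in,ir,is,ln,lr,mn,mr,ms,mw,nr,ns,rs
∂2: piv[bin,bir,blr,bmr,bnr,fis,fln,fmr,fms,frs,ims,imw,mns] rk=13  ker:inr,mrs
b_2=(15−13)−0=2

b_2=2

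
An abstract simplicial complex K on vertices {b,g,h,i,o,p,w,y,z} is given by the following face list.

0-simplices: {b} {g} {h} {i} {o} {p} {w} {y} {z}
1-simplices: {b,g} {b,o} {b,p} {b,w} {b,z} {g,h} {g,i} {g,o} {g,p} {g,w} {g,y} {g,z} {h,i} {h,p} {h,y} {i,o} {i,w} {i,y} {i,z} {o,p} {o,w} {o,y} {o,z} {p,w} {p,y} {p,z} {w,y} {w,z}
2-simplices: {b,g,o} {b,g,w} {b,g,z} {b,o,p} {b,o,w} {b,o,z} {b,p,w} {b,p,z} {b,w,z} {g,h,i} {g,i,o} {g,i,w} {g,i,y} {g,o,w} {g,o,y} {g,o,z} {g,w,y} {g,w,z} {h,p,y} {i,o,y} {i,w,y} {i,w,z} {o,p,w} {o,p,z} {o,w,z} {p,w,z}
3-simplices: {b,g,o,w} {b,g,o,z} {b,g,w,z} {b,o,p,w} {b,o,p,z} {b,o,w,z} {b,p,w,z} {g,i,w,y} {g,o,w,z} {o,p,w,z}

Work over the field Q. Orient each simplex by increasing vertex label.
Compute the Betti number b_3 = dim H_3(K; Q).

b_3=2

n_0=9 n_1=28 n_2=26 n_3=10  [Q]
∂1: piv[bg,bo,bp,bw,bz,gh,gi,gy] rk=8  ker:go,gp,gw,gz,hi,hp,hy,io,iw,iy,iz,op,ow,oy,oz,pw,py,pz,wy,wz
∂2: piv[bgo,bgw,bgz,bop,bow,boz,bpw,bpz,bwz,ghi,gio,giw,giy,goy,gwy,hpy,iwz] rk=17  ker:gow,goz,gwz,ioy,iwy,opw,opz,owz,pwz
∂3: piv[bgow,bgoz,bgwz,bopw,bopz,bowz,bpwz,giwy] rk=8  ker:gowz,opwz
b_3=(10−8)−0=2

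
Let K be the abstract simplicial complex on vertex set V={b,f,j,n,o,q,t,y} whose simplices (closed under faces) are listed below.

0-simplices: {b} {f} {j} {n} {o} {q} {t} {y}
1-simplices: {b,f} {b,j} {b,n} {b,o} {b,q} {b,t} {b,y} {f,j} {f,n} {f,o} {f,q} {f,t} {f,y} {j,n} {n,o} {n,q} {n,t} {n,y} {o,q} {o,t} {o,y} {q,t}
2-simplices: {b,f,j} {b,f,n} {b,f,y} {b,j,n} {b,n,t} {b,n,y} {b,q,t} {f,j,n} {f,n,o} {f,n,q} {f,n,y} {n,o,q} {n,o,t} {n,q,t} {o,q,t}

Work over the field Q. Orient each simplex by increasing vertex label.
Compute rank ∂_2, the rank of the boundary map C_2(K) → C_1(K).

n_0=8 n_1=22 n_2=15  [Q]
∂1: piv[bf,bj,bn,bo,bq,bt,by] rk=7  ker:fj,fn,fo,fq,ft,fy,jn,no,nq,nt,ny,oq,ot,oy,qt
∂2: piv[bfj,bfn,bfy,bjn,bnt,bny,bqt,fno,fnq,noq,not,nqt] rk=12  ker:fjn,fny,oqt
rk∂_2=12

rank∂_2=12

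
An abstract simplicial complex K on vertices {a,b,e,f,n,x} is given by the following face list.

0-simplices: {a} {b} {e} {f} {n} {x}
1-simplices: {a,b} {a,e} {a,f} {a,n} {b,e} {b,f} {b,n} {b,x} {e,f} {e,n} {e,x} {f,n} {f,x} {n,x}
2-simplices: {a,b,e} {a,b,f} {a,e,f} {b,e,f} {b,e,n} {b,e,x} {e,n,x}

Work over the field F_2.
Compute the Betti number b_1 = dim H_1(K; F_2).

b_1=3

n_0=6 n_1=14 n_2=7  [Z2]
∂1: piv[ab,ae,af,an,bx] rk=5  ker:be,bf,bn,ef,en,ex,fn,fx,nx
∂2: piv[abe,abf,aef,ben,bex,enx] rk=6  ker:bef
b_1=(14−5)−6=3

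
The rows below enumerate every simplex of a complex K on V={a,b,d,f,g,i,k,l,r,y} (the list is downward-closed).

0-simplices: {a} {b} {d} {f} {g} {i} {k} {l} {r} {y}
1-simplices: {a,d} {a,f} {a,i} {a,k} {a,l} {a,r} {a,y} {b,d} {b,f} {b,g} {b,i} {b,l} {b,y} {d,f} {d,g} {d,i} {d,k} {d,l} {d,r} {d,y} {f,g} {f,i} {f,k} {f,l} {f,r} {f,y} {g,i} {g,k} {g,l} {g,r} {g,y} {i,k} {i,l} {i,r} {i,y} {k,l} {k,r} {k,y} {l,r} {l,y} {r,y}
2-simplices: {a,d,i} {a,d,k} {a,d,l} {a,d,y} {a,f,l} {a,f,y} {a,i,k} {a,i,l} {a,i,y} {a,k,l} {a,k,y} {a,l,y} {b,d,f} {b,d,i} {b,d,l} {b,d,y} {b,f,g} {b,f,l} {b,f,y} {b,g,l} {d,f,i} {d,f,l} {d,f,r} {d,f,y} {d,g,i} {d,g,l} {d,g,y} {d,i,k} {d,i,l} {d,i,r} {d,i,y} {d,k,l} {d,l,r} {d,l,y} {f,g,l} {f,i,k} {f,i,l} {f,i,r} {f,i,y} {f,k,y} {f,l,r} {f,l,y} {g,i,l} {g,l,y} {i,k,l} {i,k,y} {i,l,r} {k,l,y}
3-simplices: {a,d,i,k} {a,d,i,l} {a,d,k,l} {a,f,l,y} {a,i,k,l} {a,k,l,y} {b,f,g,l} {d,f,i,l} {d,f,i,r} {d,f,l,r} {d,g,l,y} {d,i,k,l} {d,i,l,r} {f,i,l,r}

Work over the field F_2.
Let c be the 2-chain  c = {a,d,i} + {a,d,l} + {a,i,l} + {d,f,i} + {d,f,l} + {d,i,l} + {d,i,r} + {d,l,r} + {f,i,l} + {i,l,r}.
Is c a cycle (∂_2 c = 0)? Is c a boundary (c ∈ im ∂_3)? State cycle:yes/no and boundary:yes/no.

cycle:yes boundary:yes

n_0=10 n_1=41 n_2=48 n_3=14  [Z2]
∂1: piv[ad,af,ai,ak,al,ar,ay,bd,bg] rk=9  ker:bf,bi,bl,by,df,dg,di,dk,dl,dr,dy,fg,fi,fk,fl,fr,fy,gi,gk,gl,gr,gy,ik,il,ir,iy,kl,kr,ky,lr,ly,ry
∂2: piv[adi,adk,adl,ady,afl,afy,aik,ail,aiy,akl,aky,aly,bdf,bdi,bdl,bdy,bfg,bfl,bgl,dfi,dfr,dgi,dgl,dgy,dir,dlr,fik] rk=27  ker:bfy,dfl,dfy,dik,dil,diy,dkl,dly,fgl,fil,fir,fiy,fky,flr,fly,gil,gly,ikl,iky,ilr,kly
∂3: piv[adik,adil,adkl,afly,aikl,akly,bfgl,dfil,dfir,dflr,dgly,dilr] rk=12  ker:dikl,filr
∂2c = 0
c vs im∂3: reduces to 0 ⇒ boundary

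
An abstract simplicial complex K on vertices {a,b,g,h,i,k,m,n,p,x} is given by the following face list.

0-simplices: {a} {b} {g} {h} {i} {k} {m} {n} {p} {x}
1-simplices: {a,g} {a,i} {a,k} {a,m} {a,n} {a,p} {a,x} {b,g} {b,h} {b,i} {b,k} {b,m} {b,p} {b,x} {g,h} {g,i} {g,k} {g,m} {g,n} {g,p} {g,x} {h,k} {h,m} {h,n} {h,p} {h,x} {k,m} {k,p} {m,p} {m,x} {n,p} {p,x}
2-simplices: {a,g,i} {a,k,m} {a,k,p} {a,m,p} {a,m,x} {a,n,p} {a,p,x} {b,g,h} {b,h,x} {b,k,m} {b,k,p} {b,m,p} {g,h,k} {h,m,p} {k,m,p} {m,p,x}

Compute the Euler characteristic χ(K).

n_0=10 n_1=32 n_2=16
χ=+10−32+16=-6

χ(K)=-6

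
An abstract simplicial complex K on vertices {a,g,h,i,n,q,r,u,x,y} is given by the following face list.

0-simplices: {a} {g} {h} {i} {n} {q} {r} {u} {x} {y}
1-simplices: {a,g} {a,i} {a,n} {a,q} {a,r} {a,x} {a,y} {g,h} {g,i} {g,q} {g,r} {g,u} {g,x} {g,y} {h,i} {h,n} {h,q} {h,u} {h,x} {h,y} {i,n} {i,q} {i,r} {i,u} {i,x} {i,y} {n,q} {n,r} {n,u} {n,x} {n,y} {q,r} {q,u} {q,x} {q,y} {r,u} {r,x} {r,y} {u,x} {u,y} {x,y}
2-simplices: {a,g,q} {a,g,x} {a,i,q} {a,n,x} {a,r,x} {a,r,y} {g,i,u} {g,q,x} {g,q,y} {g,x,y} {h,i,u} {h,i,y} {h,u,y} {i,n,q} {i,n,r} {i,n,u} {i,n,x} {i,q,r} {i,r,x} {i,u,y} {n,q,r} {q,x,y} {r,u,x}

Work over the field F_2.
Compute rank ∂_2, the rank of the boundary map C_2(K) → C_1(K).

rank∂_2=20

n_0=10 n_1=41 n_2=23  [Z2]
∂1: piv[ag,ai,an,aq,ar,ax,ay,gh,gu] rk=9  ker:gi,gq,gr,gx,gy,hi,hn,hq,hu,hx,hy,in,iq,ir,iu,ix,iy,nq,nr,nu,nx,ny,qr,qu,qx,qy,ru,rx,ry,ux,uy,xy
∂2: piv[agq,agx,aiq,anx,arx,ary,giu,gqx,gqy,gxy,hiu,hiy,huy,inq,inr,inu,inx,iqr,irx,rux] rk=20  ker:iuy,nqr,qxy
rk∂_2=20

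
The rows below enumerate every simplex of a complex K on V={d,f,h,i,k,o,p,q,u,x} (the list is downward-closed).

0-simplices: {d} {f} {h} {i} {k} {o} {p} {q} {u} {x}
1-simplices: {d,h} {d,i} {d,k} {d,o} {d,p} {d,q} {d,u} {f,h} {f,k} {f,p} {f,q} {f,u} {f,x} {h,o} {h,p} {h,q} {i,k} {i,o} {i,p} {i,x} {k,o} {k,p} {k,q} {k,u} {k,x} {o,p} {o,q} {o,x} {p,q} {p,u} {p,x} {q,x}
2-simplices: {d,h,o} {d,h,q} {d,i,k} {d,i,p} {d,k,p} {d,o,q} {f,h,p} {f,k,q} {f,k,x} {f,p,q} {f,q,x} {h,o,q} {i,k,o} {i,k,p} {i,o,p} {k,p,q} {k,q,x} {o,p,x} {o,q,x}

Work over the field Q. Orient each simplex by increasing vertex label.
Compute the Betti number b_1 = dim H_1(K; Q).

n_0=10 n_1=32 n_2=19  [Q]
∂1: piv[dh,di,dk,do,dp,dq,du,fh,fx] rk=9  ker:fk,fp,fq,fu,ho,hp,hq,ik,io,ip,ix,ko,kp,kq,ku,kx,op,oq,ox,pq,pu,px,qx
∂2: piv[dho,dhq,dik,dip,dkp,doq,fhp,fkq,fkx,fpq,fqx,iko,iop,kpq,opx,oqx] rk=16  ker:hoq,ikp,kqx
b_1=(32−9)−16=7

b_1=7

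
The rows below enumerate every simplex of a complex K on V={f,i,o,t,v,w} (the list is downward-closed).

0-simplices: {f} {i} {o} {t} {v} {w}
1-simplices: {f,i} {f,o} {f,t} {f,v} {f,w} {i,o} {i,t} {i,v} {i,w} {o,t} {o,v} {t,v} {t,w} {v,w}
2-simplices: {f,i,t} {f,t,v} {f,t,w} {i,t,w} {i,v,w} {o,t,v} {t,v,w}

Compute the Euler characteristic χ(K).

n_0=6 n_1=14 n_2=7
χ=+6−14+7=-1

χ(K)=-1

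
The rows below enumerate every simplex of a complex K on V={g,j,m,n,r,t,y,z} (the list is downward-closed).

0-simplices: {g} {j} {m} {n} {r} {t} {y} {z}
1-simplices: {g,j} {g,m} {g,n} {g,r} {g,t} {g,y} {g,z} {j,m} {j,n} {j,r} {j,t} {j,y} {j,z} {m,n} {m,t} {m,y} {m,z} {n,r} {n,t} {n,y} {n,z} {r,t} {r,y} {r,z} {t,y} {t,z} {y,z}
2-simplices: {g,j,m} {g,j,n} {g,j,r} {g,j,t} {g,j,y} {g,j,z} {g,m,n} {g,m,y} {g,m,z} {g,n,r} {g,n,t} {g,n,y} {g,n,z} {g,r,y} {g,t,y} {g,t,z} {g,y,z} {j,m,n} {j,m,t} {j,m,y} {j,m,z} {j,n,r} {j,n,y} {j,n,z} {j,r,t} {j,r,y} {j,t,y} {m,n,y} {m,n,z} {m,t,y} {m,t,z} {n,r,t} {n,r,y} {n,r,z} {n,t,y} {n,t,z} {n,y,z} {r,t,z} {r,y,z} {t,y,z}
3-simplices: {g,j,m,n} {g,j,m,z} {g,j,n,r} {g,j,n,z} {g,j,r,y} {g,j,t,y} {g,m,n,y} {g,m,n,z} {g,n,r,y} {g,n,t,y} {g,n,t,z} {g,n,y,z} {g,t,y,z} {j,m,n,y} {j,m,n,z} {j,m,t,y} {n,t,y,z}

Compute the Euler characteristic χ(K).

n_0=8 n_1=27 n_2=40 n_3=17
χ=+8−27+40−17=4

χ(K)=4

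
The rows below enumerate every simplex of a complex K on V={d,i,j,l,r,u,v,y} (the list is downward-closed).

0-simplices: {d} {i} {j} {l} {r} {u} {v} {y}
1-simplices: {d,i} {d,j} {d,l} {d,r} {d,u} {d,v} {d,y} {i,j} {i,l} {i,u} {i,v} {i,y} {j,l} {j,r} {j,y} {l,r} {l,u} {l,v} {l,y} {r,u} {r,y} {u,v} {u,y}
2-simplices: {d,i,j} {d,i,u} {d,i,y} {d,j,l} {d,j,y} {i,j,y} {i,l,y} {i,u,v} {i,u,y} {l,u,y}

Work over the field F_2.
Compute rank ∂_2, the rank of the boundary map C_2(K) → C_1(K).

n_0=8 n_1=23 n_2=10  [Z2]
∂1: piv[di,dj,dl,dr,du,dv,dy] rk=7  ker:ij,il,iu,iv,iy,jl,jr,jy,lr,lu,lv,ly,ru,ry,uv,uy
∂2: piv[dij,diu,diy,djl,djy,ily,iuv,iuy,luy] rk=9  ker:ijy
rk∂_2=9

rank∂_2=9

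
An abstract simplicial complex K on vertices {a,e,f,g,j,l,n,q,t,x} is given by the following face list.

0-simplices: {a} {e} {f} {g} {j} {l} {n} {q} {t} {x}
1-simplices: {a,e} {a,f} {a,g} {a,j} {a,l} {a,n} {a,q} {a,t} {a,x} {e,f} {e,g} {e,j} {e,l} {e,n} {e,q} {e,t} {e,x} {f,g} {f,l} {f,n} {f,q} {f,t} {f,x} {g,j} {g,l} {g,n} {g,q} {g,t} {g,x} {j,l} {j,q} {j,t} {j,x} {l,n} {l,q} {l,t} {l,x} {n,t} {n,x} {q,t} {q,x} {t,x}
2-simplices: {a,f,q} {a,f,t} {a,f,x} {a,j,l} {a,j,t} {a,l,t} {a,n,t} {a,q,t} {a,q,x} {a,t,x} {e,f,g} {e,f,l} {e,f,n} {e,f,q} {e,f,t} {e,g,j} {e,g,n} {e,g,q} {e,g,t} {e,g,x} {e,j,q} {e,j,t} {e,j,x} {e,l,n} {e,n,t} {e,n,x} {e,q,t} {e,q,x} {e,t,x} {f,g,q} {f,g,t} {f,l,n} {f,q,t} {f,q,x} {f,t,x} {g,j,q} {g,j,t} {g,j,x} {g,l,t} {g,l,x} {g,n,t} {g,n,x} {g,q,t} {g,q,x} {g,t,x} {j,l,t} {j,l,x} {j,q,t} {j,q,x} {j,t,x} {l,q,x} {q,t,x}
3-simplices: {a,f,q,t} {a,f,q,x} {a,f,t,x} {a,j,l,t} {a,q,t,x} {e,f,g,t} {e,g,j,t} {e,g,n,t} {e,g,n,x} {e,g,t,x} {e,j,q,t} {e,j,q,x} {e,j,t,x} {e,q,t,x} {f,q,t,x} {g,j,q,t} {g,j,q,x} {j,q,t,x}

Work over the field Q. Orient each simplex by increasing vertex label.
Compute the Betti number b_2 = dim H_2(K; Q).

n_0=10 n_1=42 n_2=52 n_3=18  [Q]
∂1: piv[ae,af,ag,aj,al,an,aq,at,ax] rk=9  ker:ef,eg,ej,el,en,eq,et,ex,fg,fl,fn,fq,ft,fx,gj,gl,gn,gq,gt,gx,jl,jq,jt,jx,ln,lq,lt,lx,nt,nx,qt,qx,tx
∂2: piv[afq,aft,afx,ajl,ajt,alt,ant,aqt,aqx,atx,efg,efl,efn,efq,eft,egj,egn,egq,egt,egx,ejq,ejt,ejx,eln,ent,enx,eqx,glt,glx,lqx] rk=30  ker:eqt,etx,fgq,fgt,fln,fqt,fqx,ftx,gjq,gjt,gjx,gnt,gnx,gqt,gqx,gtx,jlt,jlx,jqt,jqx,jtx,qtx
∂3: piv[afqt,afqx,aftx,ajlt,aqtx,efgt,egjt,egnt,egnx,egtx,ejqt,ejqx,ejtx,eqtx,gjqt,gjqx] rk=16  ker:fqtx,jqtx
b_2=(52−30)−16=6

b_2=6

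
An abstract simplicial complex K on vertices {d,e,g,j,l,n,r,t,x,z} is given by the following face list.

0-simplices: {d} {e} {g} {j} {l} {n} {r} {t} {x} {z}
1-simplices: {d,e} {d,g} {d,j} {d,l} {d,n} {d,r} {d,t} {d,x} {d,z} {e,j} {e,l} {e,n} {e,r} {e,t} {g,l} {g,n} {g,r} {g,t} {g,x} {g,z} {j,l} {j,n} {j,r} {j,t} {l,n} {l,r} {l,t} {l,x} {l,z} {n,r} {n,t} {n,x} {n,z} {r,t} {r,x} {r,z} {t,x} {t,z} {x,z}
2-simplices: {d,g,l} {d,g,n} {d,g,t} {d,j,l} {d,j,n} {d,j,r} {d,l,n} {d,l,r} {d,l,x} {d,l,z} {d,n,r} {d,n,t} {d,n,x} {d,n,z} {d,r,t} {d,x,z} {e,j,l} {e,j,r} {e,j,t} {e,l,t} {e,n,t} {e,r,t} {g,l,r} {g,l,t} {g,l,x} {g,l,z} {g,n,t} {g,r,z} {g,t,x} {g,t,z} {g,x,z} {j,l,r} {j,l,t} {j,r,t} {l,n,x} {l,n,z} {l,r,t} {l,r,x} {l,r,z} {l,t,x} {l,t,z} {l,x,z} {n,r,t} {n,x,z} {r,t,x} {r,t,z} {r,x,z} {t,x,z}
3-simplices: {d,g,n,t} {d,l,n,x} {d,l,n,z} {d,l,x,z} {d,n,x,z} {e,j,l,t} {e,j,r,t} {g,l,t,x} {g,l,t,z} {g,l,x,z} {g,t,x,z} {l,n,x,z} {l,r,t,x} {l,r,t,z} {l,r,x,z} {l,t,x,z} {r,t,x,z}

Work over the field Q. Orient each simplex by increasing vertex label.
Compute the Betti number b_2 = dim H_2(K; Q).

n_0=10 n_1=39 n_2=48 n_3=17  [Q]
∂1: piv[de,dg,dj,dl,dn,dr,dt,dx,dz] rk=9  ker:ej,el,en,er,et,gl,gn,gr,gt,gx,gz,jl,jn,jr,jt,ln,lr,lt,lx,lz,nr,nt,nx,nz,rt,rx,rz,tx,tz,xz
∂2: piv[dgl,dgn,dgt,djl,djn,djr,dln,dlr,dlx,dlz,dnr,dnt,dnx,dnz,drt,dxz,ejl,ejr,ejt,elt,ent,ert,glr,glx,glz,grz,gtx,gtz,lrx] rk=29  ker:glt,gnt,gxz,jlr,jlt,jrt,lnx,lnz,lrt,lrz,ltx,ltz,lxz,nrt,nxz,rtx,rtz,rxz,txz
∂3: piv[dgnt,dlnx,dlnz,dlxz,dnxz,ejlt,ejrt,gltx,gltz,glxz,gtxz,lrtx,lrtz,lrxz] rk=14  ker:lnxz,ltxz,rtxz
b_2=(48−29)−14=5

b_2=5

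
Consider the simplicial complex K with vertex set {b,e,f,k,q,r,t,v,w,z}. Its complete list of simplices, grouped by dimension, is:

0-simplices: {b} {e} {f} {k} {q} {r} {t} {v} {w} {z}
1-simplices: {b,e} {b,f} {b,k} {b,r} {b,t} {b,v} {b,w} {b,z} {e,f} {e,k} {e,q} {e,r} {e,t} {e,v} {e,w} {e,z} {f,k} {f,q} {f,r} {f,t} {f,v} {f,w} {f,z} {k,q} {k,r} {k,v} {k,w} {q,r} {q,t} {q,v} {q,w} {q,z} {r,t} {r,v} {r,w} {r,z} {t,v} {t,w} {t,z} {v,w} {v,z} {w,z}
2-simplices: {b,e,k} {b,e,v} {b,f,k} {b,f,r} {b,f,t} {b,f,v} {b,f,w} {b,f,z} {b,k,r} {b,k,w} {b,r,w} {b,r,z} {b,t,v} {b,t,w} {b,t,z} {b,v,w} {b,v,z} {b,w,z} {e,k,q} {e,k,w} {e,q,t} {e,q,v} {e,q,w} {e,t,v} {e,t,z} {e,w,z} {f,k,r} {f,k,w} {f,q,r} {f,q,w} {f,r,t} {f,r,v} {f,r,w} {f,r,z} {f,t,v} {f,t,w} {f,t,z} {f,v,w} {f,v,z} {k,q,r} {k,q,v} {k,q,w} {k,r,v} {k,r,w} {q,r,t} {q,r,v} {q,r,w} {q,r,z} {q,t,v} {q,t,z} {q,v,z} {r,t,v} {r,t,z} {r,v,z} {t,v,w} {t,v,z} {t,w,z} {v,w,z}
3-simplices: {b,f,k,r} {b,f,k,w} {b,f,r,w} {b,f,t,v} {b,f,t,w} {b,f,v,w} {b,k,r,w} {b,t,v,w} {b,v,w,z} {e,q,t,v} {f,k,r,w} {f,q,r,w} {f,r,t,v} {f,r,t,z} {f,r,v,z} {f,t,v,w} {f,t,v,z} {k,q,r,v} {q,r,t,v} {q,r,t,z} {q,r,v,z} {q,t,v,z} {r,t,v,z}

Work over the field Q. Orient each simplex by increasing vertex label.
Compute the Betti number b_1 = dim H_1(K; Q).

b_1=2

n_0=10 n_1=42 n_2=58 n_3=23  [Q]
∂1: piv[be,bf,bk,br,bt,bv,bw,bz,eq] rk=9  ker:ef,ek,er,et,ev,ew,ez,fk,fq,fr,ft,fv,fw,fz,kq,kr,kv,kw,qr,qt,qv,qw,qz,rt,rv,rw,rz,tv,tw,tz,vw,vz,wz
∂2: piv[bek,bev,bfk,bfr,bft,bfv,bfw,bfz,bkr,bkw,brw,brz,btv,btw,btz,bvw,bvz,bwz,ekq,ekw,eqt,eqv,eqw,etv,etz,fqr,fqw,frt,frv,kqv,qrz] rk=31  ker:ewz,fkr,fkw,frw,frz,ftv,ftw,ftz,fvw,fvz,kqr,kqw,krv,krw,qrt,qrv,qrw,qtv,qtz,qvz,rtv,rtz,rvz,tvw,tvz,twz,vwz
∂3: piv[bfkr,bfkw,bfrw,bftv,bftw,bfvw,bkrw,btvw,bvwz,eqtv,fqrw,frtv,frtz,frvz,ftvz,kqrv,qrtv,qrtz,qrvz] rk=19  ker:fkrw,ftvw,qtvz,rtvz
b_1=(42−9)−31=2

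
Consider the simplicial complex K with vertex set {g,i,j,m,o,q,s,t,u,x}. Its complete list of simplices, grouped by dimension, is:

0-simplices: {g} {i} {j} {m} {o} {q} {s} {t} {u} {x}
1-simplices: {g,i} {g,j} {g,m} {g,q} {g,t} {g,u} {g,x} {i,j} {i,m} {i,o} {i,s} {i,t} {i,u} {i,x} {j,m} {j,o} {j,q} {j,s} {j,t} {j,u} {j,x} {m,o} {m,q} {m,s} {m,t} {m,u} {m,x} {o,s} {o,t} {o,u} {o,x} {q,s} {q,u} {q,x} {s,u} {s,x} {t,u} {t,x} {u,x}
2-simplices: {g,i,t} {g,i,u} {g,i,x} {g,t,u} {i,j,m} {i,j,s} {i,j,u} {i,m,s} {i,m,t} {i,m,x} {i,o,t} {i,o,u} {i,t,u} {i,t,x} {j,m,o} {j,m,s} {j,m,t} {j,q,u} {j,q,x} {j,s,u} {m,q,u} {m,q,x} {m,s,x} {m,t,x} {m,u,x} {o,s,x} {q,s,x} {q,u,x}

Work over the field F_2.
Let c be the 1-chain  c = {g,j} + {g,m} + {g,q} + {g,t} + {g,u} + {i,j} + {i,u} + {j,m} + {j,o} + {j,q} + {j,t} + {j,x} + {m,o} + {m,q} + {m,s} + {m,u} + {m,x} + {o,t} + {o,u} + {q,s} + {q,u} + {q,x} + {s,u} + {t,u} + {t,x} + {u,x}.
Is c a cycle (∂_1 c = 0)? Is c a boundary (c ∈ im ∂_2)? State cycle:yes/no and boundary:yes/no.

n_0=10 n_1=39 n_2=28  [Z2]
∂1: piv[gi,gj,gm,gq,gt,gu,gx,io,is] rk=9  ker:ij,im,it,iu,ix,jm,jo,jq,js,jt,ju,jx,mo,mq,ms,mt,mu,mx,os,ot,ou,ox,qs,qu,qx,su,sx,tu,tx,ux
∂2: piv[git,giu,gix,gtu,ijm,ijs,iju,ims,imt,imx,iot,iou,itx,jmo,jmt,jqu,jqx,jsu,mqu,mqx,msx,mux,osx,qsx] rk=24  ker:itu,jms,mtx,qux
∂1c = {g} + {j} + {m} + {s} + {t} + {x}

cycle:no boundary:no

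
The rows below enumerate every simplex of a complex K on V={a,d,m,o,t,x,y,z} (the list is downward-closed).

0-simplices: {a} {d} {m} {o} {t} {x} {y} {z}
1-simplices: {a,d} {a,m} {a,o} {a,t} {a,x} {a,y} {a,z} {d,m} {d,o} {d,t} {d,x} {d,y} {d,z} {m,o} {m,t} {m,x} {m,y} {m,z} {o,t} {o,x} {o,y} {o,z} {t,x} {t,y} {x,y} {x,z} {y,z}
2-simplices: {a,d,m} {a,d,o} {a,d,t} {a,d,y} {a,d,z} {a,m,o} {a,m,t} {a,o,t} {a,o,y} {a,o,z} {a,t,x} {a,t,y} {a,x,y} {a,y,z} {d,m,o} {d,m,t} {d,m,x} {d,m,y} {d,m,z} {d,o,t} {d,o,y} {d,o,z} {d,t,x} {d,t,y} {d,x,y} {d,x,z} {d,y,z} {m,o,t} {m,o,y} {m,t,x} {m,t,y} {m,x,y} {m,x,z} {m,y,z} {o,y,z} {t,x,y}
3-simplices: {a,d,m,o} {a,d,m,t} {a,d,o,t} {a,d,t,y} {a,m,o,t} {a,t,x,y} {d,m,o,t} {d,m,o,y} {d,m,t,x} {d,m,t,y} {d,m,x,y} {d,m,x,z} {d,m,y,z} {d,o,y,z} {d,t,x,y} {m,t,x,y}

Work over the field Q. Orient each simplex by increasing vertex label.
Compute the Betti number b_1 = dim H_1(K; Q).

n_0=8 n_1=27 n_2=36 n_3=16  [Q]
∂1: piv[ad,am,ao,at,ax,ay,az] rk=7  ker:dm,do,dt,dx,dy,dz,mo,mt,mx,my,mz,ot,ox,oy,oz,tx,ty,xy,xz,yz
∂2: piv[adm,ado,adt,ady,adz,amo,amt,aot,aoy,aoz,atx,aty,axy,ayz,dmx,dmy,dmz,dtx,dxz] rk=19  ker:dmo,dmt,dot,doy,doz,dty,dxy,dyz,mot,moy,mtx,mty,mxy,mxz,myz,oyz,txy
∂3: piv[admo,admt,adot,adty,amot,atxy,dmoy,dmtx,dmty,dmxy,dmxz,dmyz,doyz,dtxy] rk=14  ker:dmot,mtxy
b_1=(27−7)−19=1

b_1=1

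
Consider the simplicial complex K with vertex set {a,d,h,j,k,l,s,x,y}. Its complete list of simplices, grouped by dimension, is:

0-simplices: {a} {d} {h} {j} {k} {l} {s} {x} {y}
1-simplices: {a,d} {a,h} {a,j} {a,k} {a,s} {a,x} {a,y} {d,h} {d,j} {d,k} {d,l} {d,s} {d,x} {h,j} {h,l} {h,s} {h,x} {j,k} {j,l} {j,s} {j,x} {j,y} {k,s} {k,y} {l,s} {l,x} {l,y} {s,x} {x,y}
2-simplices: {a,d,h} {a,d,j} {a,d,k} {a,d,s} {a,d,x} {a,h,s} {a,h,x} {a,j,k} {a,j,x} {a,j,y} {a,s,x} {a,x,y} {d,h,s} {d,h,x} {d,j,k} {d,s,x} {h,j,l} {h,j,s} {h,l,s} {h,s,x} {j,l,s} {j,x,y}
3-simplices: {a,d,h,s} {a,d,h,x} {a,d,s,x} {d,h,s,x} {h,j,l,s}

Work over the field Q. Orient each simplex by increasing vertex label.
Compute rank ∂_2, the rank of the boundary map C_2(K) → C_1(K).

n_0=9 n_1=29 n_2=22 n_3=5  [Q]
∂1: piv[ad,ah,aj,ak,as,ax,ay,dl] rk=8  ker:dh,dj,dk,ds,dx,hj,hl,hs,hx,jk,jl,js,jx,jy,ks,ky,ls,lx,ly,sx,xy
∂2: piv[adh,adj,adk,ads,adx,ahs,ahx,ajk,ajx,ajy,asx,axy,hjl,hjs,hls] rk=15  ker:dhs,dhx,djk,dsx,hsx,jls,jxy
∂3: piv[adhs,adhx,adsx,dhsx,hjls] rk=5
rk∂_2=15

rank∂_2=15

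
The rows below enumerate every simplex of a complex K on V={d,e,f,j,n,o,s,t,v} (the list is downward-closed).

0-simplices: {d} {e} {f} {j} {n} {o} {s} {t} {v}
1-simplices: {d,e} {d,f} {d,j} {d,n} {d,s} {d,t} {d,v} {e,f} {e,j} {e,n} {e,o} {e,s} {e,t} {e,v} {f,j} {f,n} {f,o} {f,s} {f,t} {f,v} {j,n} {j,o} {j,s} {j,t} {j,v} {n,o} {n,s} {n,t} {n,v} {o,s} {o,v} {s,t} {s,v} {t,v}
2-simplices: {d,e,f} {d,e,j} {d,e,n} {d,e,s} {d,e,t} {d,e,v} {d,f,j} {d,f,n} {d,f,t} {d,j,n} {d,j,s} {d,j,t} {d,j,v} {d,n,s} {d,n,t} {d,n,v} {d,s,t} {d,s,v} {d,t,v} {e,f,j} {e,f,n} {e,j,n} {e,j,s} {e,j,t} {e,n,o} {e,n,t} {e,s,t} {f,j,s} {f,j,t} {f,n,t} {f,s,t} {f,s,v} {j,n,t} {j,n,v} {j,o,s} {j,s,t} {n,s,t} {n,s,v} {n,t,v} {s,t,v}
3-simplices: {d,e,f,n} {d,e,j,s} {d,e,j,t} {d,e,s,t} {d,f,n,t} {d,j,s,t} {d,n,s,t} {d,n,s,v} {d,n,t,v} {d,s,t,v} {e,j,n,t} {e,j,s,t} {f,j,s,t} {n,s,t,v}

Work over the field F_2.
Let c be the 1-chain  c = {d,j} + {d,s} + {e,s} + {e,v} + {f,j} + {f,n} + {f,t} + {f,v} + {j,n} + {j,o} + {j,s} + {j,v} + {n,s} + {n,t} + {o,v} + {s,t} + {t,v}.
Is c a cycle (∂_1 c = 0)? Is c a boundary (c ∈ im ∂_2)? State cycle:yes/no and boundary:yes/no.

n_0=9 n_1=34 n_2=40 n_3=14  [Z2]
∂1: piv[de,df,dj,dn,ds,dt,dv,eo] rk=8  ker:ef,ej,en,es,et,ev,fj,fn,fo,fs,ft,fv,jn,jo,js,jt,jv,no,ns,nt,nv,os,ov,st,sv,tv
∂2: piv[def,dej,den,des,det,dev,dfj,dfn,dft,djn,djs,djt,djv,dns,dnt,dnv,dst,dsv,dtv,eno,fjs,fsv,jos] rk=23  ker:efj,efn,ejn,ejs,ejt,ent,est,fjt,fnt,fst,jnt,jnv,jst,nst,nsv,ntv,stv
∂3: piv[defn,dejs,dejt,dest,dfnt,djst,dnst,dnsv,dntv,dstv,ejnt,fjst] rk=12  ker:ejst,nstv
∂1c = {s} + {v}

cycle:no boundary:no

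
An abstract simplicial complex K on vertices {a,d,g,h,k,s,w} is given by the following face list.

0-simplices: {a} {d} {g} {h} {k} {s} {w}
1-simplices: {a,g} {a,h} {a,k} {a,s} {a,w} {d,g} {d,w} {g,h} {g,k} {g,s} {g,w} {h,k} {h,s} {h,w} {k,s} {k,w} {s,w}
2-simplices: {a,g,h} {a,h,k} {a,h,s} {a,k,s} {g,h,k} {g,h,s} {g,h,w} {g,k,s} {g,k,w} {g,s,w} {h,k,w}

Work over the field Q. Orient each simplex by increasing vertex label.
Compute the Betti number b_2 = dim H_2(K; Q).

b_2=2

n_0=7 n_1=17 n_2=11  [Q]
∂1: piv[ag,ah,ak,as,aw,dg] rk=6  ker:dw,gh,gk,gs,gw,hk,hs,hw,ks,kw,sw
∂2: piv[agh,ahk,ahs,aks,ghk,ghs,ghw,gkw,gsw] rk=9  ker:gks,hkw
b_2=(11−9)−0=2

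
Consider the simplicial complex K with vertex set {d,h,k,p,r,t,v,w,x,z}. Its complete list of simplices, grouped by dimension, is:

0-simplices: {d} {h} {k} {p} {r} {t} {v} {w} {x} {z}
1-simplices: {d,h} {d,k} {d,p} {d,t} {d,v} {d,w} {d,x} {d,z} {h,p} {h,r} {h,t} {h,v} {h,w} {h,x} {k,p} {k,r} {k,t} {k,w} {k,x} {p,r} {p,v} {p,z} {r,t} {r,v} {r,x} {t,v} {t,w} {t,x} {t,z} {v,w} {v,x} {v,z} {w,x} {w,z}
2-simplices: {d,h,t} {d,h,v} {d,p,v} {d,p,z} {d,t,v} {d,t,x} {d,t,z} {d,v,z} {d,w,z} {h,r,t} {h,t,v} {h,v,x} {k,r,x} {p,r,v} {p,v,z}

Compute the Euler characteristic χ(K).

χ(K)=-9

n_0=10 n_1=34 n_2=15
χ=+10−34+15=-9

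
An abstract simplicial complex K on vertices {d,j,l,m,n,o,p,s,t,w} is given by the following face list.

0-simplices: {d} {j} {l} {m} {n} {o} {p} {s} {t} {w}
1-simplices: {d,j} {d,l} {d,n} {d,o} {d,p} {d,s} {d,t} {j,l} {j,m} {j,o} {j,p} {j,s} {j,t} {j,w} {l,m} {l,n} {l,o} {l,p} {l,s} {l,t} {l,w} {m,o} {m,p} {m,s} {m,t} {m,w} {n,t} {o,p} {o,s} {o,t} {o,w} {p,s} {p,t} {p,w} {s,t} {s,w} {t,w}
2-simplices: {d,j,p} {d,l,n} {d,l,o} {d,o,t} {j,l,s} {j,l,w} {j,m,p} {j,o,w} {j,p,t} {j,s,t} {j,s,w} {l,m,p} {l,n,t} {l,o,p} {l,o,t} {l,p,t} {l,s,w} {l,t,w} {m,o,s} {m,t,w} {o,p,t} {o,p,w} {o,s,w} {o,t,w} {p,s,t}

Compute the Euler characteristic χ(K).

n_0=10 n_1=37 n_2=25
χ=+10−37+25=-2

χ(K)=-2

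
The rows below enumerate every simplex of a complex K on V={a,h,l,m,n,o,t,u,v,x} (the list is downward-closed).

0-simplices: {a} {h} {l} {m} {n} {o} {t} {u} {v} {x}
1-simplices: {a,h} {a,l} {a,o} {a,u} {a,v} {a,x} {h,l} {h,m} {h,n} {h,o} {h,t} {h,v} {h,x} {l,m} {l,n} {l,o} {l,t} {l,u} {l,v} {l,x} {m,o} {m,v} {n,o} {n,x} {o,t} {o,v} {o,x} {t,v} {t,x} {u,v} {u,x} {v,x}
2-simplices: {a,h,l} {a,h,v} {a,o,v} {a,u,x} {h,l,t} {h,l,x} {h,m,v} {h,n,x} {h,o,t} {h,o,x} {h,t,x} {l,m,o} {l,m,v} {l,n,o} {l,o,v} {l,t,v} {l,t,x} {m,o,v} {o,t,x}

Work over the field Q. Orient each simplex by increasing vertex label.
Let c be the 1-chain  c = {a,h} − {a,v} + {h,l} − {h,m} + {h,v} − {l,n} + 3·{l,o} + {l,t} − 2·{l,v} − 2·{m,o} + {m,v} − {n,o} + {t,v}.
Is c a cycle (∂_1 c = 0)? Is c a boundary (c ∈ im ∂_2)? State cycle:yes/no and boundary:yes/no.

n_0=10 n_1=32 n_2=19  [Q]
∂1: piv[ah,al,ao,au,av,ax,hm,hn,ht] rk=9  ker:hl,ho,hv,hx,lm,ln,lo,lt,lu,lv,lx,mo,mv,no,nx,ot,ov,ox,tv,tx,uv,ux,vx
∂2: piv[ahl,ahv,aov,aux,hlt,hlx,hmv,hnx,hot,hox,htx,lmo,lmv,lno,lov,ltv] rk=16  ker:ltx,mov,otx
∂1c = 0
c vs im∂2: residual ≠ 0 ⇒ not boundary

cycle:yes boundary:no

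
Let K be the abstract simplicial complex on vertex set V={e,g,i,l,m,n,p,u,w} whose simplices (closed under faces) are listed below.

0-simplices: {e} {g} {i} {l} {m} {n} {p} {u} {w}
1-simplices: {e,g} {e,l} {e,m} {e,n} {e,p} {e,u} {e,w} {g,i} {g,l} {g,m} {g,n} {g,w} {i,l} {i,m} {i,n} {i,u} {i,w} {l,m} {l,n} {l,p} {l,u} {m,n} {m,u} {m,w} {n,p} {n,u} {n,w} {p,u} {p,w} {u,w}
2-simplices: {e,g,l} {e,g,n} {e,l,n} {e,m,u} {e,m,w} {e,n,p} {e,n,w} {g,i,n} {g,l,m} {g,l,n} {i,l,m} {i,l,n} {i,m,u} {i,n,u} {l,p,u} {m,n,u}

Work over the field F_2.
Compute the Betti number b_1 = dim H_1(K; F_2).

b_1=7

n_0=9 n_1=30 n_2=16  [Z2]
∂1: piv[eg,el,em,en,ep,eu,ew,gi] rk=8  ker:gl,gm,gn,gw,il,im,in,iu,iw,lm,ln,lp,lu,mn,mu,mw,np,nu,nw,pu,pw,uw
∂2: piv[egl,egn,eln,emu,emw,enp,enw,gin,glm,ilm,iln,imu,inu,lpu,mnu] rk=15  ker:gln
b_1=(30−8)−15=7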